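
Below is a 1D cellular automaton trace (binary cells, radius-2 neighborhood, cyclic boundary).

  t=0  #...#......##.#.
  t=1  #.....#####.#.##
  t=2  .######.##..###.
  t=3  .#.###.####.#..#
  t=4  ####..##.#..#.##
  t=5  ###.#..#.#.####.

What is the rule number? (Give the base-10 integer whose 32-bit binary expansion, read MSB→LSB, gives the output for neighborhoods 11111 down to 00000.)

  #####|#  b31=1 t=1,i=8
  ####.|#  b30=1 t=1,i=9
  ###.#|.  b29=0 t=1,i=10
  ###..|.  b28=0 t=1,i=0
  ##.##|#  b27=1 t=2,i=7
  ##.#.|.  b26=0 t=0,i=13
  ##..#|#  b25=1 t=2,i=10
  ##...|#  b24=1 t=1,i=1
  #.###|#  b23=1 t=1,i=14
  #.##.|#  b22=1 t=2,i=8
  #.#.#|#  b21=1 t=0,i=14
  #.#..|#  b20=1 t=0,i=0
  #..##|.  b19=0 t=2,i=0
  #..#.|#  b18=1 t=3,i=14
  #...#|.  b17=0 t=0,i=2
  #....|#  b16=1 t=0,i=6
  .####|.  b15=0 t=1,i=7
  .###.|.  b14=0 t=1,i=15
  .##.#|#  b13=1 t=0,i=12
  .##..|#  b12=1 t=2,i=9
  .#.##|#  b11=1 t=1,i=13
  .#.#.|#  b10=1 t=0,i=15
  .#..#|.  b9=0 t=3,i=13
  .#...|.  b8=0 t=0,i=1
  ..###|#  b7=1 t=1,i=6
  ..##.|.  b6=0 t=0,i=11
  ..#.#|#  b5=1 t=3,i=15
  ..#..|.  b4=0 t=0,i=4
  ...##|#  b3=1 t=0,i=10
  ...#.|.  b2=0 t=0,i=3
  ....#|#  b1=1 t=0,i=9
  .....|#  b0=1 t=0,i=7
  bits 11001011111101010011110010101011 = 3421846699

3421846699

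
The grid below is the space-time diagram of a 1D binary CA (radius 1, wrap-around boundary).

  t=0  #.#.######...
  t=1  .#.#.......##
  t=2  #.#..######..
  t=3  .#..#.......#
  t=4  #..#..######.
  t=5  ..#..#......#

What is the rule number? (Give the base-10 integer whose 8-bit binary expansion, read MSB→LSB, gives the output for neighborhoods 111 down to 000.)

35

  [7] ### => .  t=0,i=5
  [6] ##. => .  t=0,i=9
  [5] #.# => #  t=0,i=1
  [4] #.. => .  t=0,i=10
  [3] .## => .  t=0,i=4
  [2] .#. => .  t=0,i=0
  [1] ..# => #  t=0,i=12
  [0] ... => #  t=0,i=11
  bits 00100011 = 35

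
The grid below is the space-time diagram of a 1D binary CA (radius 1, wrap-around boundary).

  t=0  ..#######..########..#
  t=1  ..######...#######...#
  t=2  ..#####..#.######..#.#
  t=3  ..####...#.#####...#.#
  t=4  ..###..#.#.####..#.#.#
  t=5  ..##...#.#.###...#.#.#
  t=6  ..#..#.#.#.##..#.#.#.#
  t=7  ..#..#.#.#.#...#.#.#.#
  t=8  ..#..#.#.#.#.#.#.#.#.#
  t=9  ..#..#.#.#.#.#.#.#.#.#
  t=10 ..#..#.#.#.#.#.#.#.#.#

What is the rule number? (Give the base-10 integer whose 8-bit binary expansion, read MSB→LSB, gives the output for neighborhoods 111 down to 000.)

141

  ###|#  b7=1 t=0,i=3
  ##.|.  b6=0 t=0,i=8
  #.#|.  b5=0 t=2,i=10
  #..|.  b4=0 t=0,i=0
  .##|#  b3=1 t=0,i=2
  .#.|#  b2=1 t=0,i=21
  ..#|.  b1=0 t=0,i=1
  ...|#  b0=1 t=1,i=9
  bits 10001101 = 141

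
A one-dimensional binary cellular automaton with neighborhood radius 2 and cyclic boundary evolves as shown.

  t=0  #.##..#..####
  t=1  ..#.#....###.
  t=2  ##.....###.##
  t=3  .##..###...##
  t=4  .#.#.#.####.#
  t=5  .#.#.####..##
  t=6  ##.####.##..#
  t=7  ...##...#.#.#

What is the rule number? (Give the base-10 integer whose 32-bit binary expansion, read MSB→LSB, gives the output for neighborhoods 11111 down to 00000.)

2548213902

  nb #####: next=#  (t=0,i=11, bit31=1)
  nb ####.: next=.  (t=0,i=12, bit30=0)
  nb ###.#: next=.  (t=0,i=0, bit29=0)
  nb ###..: next=#  (t=1,i=11, bit28=1)
  nb ##.##: next=.  (t=0,i=1, bit27=0)
  nb ##.#.: next=#  (t=4,i=11, bit26=1)
  nb ##..#: next=#  (t=0,i=4, bit25=1)
  nb ##...: next=#  (t=1,i=12, bit24=1)
  nb #.###: next=#  (t=2,i=11, bit23=1)
  nb #.##.: next=#  (t=0,i=2, bit22=1)
  nb #.#.#: next=#  (t=4,i=1, bit21=1)
  nb #.#..: next=.  (t=1,i=4, bit20=0)
  nb #..##: next=.  (t=0,i=8, bit19=0)
  nb #..#.: next=.  (t=0,i=5, bit18=0)
  nb #...#: next=#  (t=1,i=0, bit17=1)
  nb #....: next=.  (t=1,i=6, bit16=0)
  nb .####: next=#  (t=0,i=10, bit15=1)
  nb .###.: next=.  (t=1,i=10, bit14=0)
  nb .##.#: next=#  (t=3,i=12, bit13=1)
  nb .##..: next=.  (t=0,i=3, bit12=0)
  nb .#.##: next=#  (t=4,i=6, bit11=1)
  nb .#.#.: next=.  (t=1,i=3, bit10=0)
  nb .#..#: next=.  (t=0,i=7, bit9=0)
  nb .#...: next=.  (t=1,i=5, bit8=0)
  nb ..###: next=#  (t=0,i=9, bit7=1)
  nb ..##.: next=.  (t=3,i=11, bit6=0)
  nb ..#.#: next=.  (t=1,i=2, bit5=0)
  nb ..#..: next=.  (t=0,i=6, bit4=0)
  nb ...##: next=#  (t=1,i=8, bit3=1)
  nb ...#.: next=#  (t=1,i=1, bit2=1)
  nb ....#: next=#  (t=1,i=7, bit1=1)
  nb .....: next=.  (t=2,i=4, bit0=0)
  bits 10010111111000101010100010001110 = 2548213902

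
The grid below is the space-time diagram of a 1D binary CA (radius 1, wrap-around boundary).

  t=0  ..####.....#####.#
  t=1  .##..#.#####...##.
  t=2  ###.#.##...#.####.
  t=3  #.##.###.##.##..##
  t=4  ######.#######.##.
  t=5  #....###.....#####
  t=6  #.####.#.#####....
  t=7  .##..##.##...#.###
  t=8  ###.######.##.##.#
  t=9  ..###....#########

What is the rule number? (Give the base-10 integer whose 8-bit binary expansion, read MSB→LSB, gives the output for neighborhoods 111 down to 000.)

107

  [7] ### => .  t=0,i=3
  [6] ##. => #  t=0,i=5
  [5] #.# => #  t=0,i=16
  [4] #.. => .  t=0,i=0
  [3] .## => #  t=0,i=2
  [2] .#. => .  t=0,i=17
  [1] ..# => #  t=0,i=1
  [0] ... => #  t=0,i=7
  bits 01101011 = 107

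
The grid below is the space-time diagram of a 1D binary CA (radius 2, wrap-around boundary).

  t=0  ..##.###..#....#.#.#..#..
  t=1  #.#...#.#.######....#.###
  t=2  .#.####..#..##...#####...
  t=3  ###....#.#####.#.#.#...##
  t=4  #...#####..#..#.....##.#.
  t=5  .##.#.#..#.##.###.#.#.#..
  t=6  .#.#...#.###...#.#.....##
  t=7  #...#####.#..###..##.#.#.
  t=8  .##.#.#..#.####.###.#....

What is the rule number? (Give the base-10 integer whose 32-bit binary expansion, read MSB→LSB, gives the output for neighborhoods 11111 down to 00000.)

  [31] ##### => #  t=1,i=12
  [30] ####. => .  t=1,i=14
  [29] ###.# => .  t=1,i=0
  [28] ###.. => .  t=0,i=7
  [27] ##.## => .  t=0,i=4
  [26] ##.#. => #  t=1,i=1
  [25] ##..# => #  t=0,i=8
  [24] ##... => .  t=1,i=16
  [23] #.### => .  t=0,i=5
  [22] #.##. => #  t=5,i=11
  [21] #.#.# => .  t=0,i=17
  [20] #.#.. => .  t=0,i=19
  [19] #..## => #  t=2,i=11
  [18] #..#. => .  t=0,i=9
  [17] #...# => #  t=1,i=4
  [16] #.... => #  t=0,i=12
  [15] .#### => .  t=1,i=11
  [14] .###. => #  t=0,i=6
  [13] .##.# => .  t=0,i=3
  [12] .##.. => #  t=2,i=13
  [11] .#.## => #  t=1,i=9
  [10] .#.#. => .  t=0,i=16
  [9] .#..# => #  t=0,i=20
  [8] .#... => #  t=0,i=11
  [7] ..### => #  t=2,i=17
  [6] ..##. => #  t=0,i=2
  [5] ..#.# => #  t=0,i=15
  [4] ..#.. => #  t=0,i=10
  [3] ...## => .  t=0,i=1
  [2] ...#. => #  t=0,i=14
  [1] ....# => #  t=0,i=0
  [0] ..... => .  t=4,i=17
  bits 10000110010010110101101111110110 = 2253085686

2253085686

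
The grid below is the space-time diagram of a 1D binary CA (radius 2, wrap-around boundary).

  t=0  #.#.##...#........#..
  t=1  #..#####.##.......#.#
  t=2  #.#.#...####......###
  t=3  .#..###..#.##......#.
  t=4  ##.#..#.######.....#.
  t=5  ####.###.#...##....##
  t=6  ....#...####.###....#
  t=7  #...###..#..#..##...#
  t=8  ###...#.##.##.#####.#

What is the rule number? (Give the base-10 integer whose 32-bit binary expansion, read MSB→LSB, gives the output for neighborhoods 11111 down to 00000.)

492747120

  ##### -> .   bit 31 = 0  t=1,i=5
  ####. -> .   bit 30 = 0  t=1,i=6
  ###.# -> .   bit 29 = 0  t=1,i=7
  ###.. -> #   bit 28 = 1  t=2,i=11
  ##.## -> #   bit 27 = 1  t=1,i=8
  ##.#. -> #   bit 26 = 1  t=2,i=1
  ##..# -> .   bit 25 = 0  t=1,i=1
  ##... -> #   bit 24 = 1  t=0,i=6
  #.### -> .   bit 23 = 0  t=4,i=8
  #.##. -> #   bit 22 = 1  t=0,i=4
  #.#.# -> .   bit 21 = 0  t=0,i=2
  #.#.. -> #   bit 20 = 1  t=2,i=4
  #..## -> #   bit 19 = 1  t=1,i=2
  #..#. -> #   bit 18 = 1  t=0,i=20
  #...# -> #   bit 17 = 1  t=0,i=7
  #.... -> .   bit 16 = 0  t=0,i=11
  .#### -> #   bit 15 = 1  t=1,i=4
  .###. -> .   bit 14 = 0  t=3,i=5
  .##.# -> #   bit 13 = 1  t=4,i=1
  .##.. -> #   bit 12 = 1  t=0,i=5
  .#.## -> #   bit 11 = 1  t=0,i=3
  .#.#. -> .   bit 10 = 0  t=0,i=1
  .#..# -> .   bit 9 = 0  t=0,i=19
  .#... -> #   bit 8 = 1  t=0,i=10
  ..### -> .   bit 7 = 0  t=1,i=3
  ..##. -> #   bit 6 = 1  t=5,i=13
  ..#.# -> #   bit 5 = 1  t=0,i=0
  ..#.. -> #   bit 4 = 1  t=0,i=9
  ...## -> .   bit 3 = 0  t=2,i=7
  ...#. -> .   bit 2 = 0  t=0,i=8
  ....# -> .   bit 1 = 0  t=0,i=16
  ..... -> .   bit 0 = 0  t=0,i=12
  bits 00011101010111101011100101110000 = 492747120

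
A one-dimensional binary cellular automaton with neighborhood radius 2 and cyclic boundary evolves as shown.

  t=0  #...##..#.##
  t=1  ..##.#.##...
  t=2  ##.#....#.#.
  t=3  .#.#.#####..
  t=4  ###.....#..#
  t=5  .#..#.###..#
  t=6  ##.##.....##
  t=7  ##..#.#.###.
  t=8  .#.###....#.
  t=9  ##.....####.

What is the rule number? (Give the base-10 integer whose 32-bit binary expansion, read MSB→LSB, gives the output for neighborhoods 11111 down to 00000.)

  #####|.  b31=0 t=3,i=7
  ####.|#  b30=1 t=3,i=8
  ###.#|#  b29=1 t=6,i=1
  ###..|.  b28=0 t=0,i=0
  ##.##|.  b27=0 t=6,i=2
  ##.#.|.  b26=0 t=1,i=4
  ##..#|.  b25=0 t=0,i=6
  ##...|.  b24=0 t=0,i=1
  #.###|.  b23=0 t=0,i=10
  #.##.|.  b22=0 t=1,i=7
  #.#.#|.  b21=0 t=1,i=5
  #.#..|#  b20=1 t=2,i=3
  #..##|.  b19=0 t=4,i=10
  #..#.|#  b18=1 t=0,i=7
  #...#|#  b17=1 t=0,i=2
  #....|#  b16=1 t=1,i=10
  .####|.  b15=0 t=3,i=6
  .###.|.  b14=0 t=0,i=11
  .##.#|#  b13=1 t=1,i=3
  .##..|#  b12=1 t=0,i=5
  .#.##|.  b11=0 t=0,i=9
  .#.#.|#  b10=1 t=2,i=9
  .#..#|.  b9=0 t=4,i=9
  .#...|.  b8=0 t=2,i=4
  ..###|#  b7=1 t=4,i=11
  ..##.|.  b6=0 t=0,i=4
  ..#.#|#  b5=1 t=0,i=8
  ..#..|#  b4=1 t=4,i=8
  ...##|#  b3=1 t=0,i=3
  ...#.|#  b2=1 t=2,i=7
  ....#|#  b1=1 t=1,i=0
  .....|.  b0=0 t=1,i=11
  bits 01100000000101110011010010111110 = 1612133566

1612133566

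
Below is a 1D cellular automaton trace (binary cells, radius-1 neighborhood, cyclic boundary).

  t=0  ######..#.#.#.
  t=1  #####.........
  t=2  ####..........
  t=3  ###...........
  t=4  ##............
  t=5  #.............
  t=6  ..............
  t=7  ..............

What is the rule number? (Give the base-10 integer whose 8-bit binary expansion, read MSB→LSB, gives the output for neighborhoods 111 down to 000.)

136

  ### -> #   bit 7 = 1  t=0,i=1
  ##. -> .   bit 6 = 0  t=0,i=5
  #.# -> .   bit 5 = 0  t=0,i=9
  #.. -> .   bit 4 = 0  t=0,i=6
  .## -> #   bit 3 = 1  t=0,i=0
  .#. -> .   bit 2 = 0  t=0,i=8
  ..# -> .   bit 1 = 0  t=0,i=7
  ... -> .   bit 0 = 0  t=1,i=6
  bits 10001000 = 136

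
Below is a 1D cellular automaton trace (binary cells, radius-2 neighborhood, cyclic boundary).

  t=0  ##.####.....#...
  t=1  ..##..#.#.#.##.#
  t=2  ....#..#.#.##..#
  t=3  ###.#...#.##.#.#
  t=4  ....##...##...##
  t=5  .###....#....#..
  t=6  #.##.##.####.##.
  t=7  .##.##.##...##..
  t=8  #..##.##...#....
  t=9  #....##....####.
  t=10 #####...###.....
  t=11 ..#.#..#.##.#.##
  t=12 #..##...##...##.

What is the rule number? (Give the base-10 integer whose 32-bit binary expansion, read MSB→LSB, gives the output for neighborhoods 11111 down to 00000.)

2597408026

  [31] ##### => #  t=10,i=2
  [30] ####. => .  t=0,i=5
  [29] ###.# => .  t=3,i=2
  [28] ###.. => #  t=0,i=6
  [27] ##.## => #  t=0,i=2
  [26] ##.#. => .  t=1,i=14
  [25] ##..# => #  t=1,i=4
  [24] ##... => .  t=0,i=7
  [23] #.### => #  t=0,i=3
  [22] #.##. => #  t=1,i=12
  [21] #.#.# => .  t=1,i=8
  [20] #.#.. => #  t=1,i=15
  [19] #..## => .  t=1,i=1
  [18] #..#. => .  t=1,i=5
  [17] #...# => .  t=0,i=14
  [16] #.... => #  t=0,i=8
  [15] .#### => .  t=0,i=4
  [14] .###. => #  t=5,i=2
  [13] .##.# => .  t=0,i=1
  [12] .##.. => .  t=1,i=3
  [11] .#.## => #  t=1,i=11
  [10] .#.#. => #  t=1,i=7
  [9] .#..# => .  t=1,i=0
  [8] .#... => #  t=0,i=13
  [7] ..### => .  t=5,i=1
  [6] ..##. => .  t=0,i=0
  [5] ..#.# => .  t=1,i=6
  [4] ..#.. => #  t=0,i=12
  [3] ...## => #  t=0,i=15
  [2] ...#. => .  t=0,i=11
  [1] ....# => #  t=0,i=10
  [0] ..... => .  t=0,i=9
  bits 10011010110100010100110100011010 = 2597408026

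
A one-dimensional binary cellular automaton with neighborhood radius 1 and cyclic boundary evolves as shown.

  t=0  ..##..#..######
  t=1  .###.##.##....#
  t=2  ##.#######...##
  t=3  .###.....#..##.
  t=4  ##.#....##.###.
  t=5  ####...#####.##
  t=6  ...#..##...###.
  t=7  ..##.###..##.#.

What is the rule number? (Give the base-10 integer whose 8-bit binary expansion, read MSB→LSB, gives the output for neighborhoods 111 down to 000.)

  nb ###: next=.  (t=0,i=10, bit7=0)
  nb ##.: next=#  (t=0,i=3, bit6=1)
  nb #.#: next=#  (t=1,i=0, bit5=1)
  nb #..: next=.  (t=0,i=0, bit4=0)
  nb .##: next=#  (t=0,i=2, bit3=1)
  nb .#.: next=#  (t=0,i=6, bit2=1)
  nb ..#: next=#  (t=0,i=1, bit1=1)
  nb ...: next=.  (t=1,i=11, bit0=0)
  bits 01101110 = 110

110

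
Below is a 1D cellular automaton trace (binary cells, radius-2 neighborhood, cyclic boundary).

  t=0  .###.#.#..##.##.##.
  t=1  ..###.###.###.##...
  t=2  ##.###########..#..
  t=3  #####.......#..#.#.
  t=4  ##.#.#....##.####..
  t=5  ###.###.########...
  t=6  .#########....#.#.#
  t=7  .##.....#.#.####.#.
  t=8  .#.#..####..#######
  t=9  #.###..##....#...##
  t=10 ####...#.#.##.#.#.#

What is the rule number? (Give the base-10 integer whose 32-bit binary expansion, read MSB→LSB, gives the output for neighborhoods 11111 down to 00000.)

  #####|.  b31=0 t=2,i=5
  ####.|#  b30=1 t=2,i=12
  ###.#|#  b29=1 t=0,i=3
  ###..|.  b28=0 t=2,i=13
  ##.##|#  b27=1 t=0,i=12
  ##.#.|#  b26=1 t=0,i=4
  ##..#|.  b25=0 t=0,i=18
  ##...|#  b24=1 t=1,i=16
  #.###|#  b23=1 t=1,i=6
  #.##.|.  b22=0 t=0,i=13
  #.#.#|.  b21=0 t=0,i=5
  #.#..|#  b20=1 t=0,i=7
  #..##|.  b19=0 t=0,i=0
  #..#.|#  b18=1 t=2,i=15
  #...#|.  b17=0 t=5,i=17
  #....|.  b16=0 t=1,i=17
  .####|#  b15=1 t=2,i=4
  .###.|#  b14=1 t=0,i=2
  .##.#|#  b13=1 t=0,i=11
  .##..|.  b12=0 t=0,i=17
  .#.##|.  b11=0 t=3,i=18
  .#.#.|#  b10=1 t=0,i=6
  .#..#|#  b9=1 t=0,i=8
  .#...|#  b8=1 t=4,i=6
  ..###|.  b7=0 t=0,i=1
  ..##.|#  b6=1 t=0,i=10
  ..#.#|#  b5=1 t=3,i=15
  ..#..|.  b4=0 t=2,i=16
  ...##|#  b3=1 t=1,i=1
  ...#.|#  b2=1 t=3,i=11
  ....#|#  b1=1 t=1,i=0
  .....|.  b0=0 t=1,i=18
  bits 01101101100101001110011101101110 = 1838475118

1838475118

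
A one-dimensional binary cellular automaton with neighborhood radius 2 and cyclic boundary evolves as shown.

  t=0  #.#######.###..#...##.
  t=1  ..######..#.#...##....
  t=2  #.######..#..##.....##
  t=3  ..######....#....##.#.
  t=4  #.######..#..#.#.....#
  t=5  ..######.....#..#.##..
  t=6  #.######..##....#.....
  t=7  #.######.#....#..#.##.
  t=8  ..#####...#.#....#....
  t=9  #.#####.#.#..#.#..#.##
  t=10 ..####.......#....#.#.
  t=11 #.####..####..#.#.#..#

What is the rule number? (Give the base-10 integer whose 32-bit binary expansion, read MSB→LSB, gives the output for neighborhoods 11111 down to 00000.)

  nb #####: next=#  (t=0,i=4, bit31=1)
  nb ####.: next=#  (t=0,i=7, bit30=1)
  nb ###.#: next=.  (t=0,i=8, bit29=0)
  nb ###..: next=#  (t=0,i=12, bit28=1)
  nb ##.##: next=.  (t=0,i=9, bit27=0)
  nb ##.#.: next=.  (t=0,i=21, bit26=0)
  nb ##..#: next=.  (t=0,i=13, bit25=0)
  nb ##...: next=.  (t=1,i=18, bit24=0)
  nb #.###: next=#  (t=0,i=2, bit23=1)
  nb #.##.: next=.  (t=5,i=18, bit22=0)
  nb #.#.#: next=.  (t=0,i=0, bit21=0)
  nb #.#..: next=.  (t=1,i=12, bit20=0)
  nb #..##: next=#  (t=2,i=12, bit19=1)
  nb #..#.: next=.  (t=0,i=14, bit18=0)
  nb #...#: next=#  (t=0,i=17, bit17=1)
  nb #....: next=.  (t=1,i=19, bit16=0)
  nb .####: next=#  (t=0,i=3, bit15=1)
  nb .###.: next=.  (t=0,i=11, bit14=0)
  nb .##.#: next=.  (t=0,i=20, bit13=0)
  nb .##..: next=.  (t=1,i=17, bit12=0)
  nb .#.##: next=.  (t=0,i=1, bit11=0)
  nb .#.#.: next=.  (t=1,i=11, bit10=0)
  nb .#..#: next=.  (t=2,i=11, bit9=0)
  nb .#...: next=#  (t=0,i=16, bit8=1)
  nb ..###: next=#  (t=1,i=2, bit7=1)
  nb ..##.: next=.  (t=0,i=19, bit6=0)
  nb ..#.#: next=#  (t=1,i=10, bit5=1)
  nb ..#..: next=.  (t=0,i=15, bit4=0)
  nb ...##: next=.  (t=0,i=18, bit3=0)
  nb ...#.: next=.  (t=3,i=11, bit2=0)
  nb ....#: next=#  (t=1,i=0, bit1=1)
  nb .....: next=#  (t=1,i=20, bit0=1)
  bits 11010000100010101000000110100011 = 3498738083

3498738083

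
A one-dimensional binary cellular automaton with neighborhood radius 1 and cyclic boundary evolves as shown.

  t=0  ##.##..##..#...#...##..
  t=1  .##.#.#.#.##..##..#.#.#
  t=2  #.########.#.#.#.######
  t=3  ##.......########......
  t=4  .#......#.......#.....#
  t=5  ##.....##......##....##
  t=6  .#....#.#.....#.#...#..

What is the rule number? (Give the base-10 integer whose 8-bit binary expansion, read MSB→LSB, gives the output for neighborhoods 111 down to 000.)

102

  ###|.  b7=0 t=2,i=3
  ##.|#  b6=1 t=0,i=1
  #.#|#  b5=1 t=0,i=2
  #..|.  b4=0 t=0,i=5
  .##|.  b3=0 t=0,i=0
  .#.|#  b2=1 t=0,i=11
  ..#|#  b1=1 t=0,i=6
  ...|.  b0=0 t=0,i=13
  bits 01100110 = 102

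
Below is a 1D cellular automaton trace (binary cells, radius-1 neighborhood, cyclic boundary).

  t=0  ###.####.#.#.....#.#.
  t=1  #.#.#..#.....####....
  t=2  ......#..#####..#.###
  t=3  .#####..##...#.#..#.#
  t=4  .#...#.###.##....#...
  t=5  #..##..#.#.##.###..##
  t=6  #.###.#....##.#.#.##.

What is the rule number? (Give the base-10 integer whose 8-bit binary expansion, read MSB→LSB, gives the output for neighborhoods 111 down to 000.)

  [7] ### => .  t=0,i=1
  [6] ##. => #  t=0,i=2
  [5] #.# => .  t=0,i=3
  [4] #.. => .  t=0,i=12
  [3] .## => #  t=0,i=0
  [2] .#. => .  t=0,i=9
  [1] ..# => #  t=0,i=16
  [0] ... => #  t=0,i=13
  bits 01001011 = 75

75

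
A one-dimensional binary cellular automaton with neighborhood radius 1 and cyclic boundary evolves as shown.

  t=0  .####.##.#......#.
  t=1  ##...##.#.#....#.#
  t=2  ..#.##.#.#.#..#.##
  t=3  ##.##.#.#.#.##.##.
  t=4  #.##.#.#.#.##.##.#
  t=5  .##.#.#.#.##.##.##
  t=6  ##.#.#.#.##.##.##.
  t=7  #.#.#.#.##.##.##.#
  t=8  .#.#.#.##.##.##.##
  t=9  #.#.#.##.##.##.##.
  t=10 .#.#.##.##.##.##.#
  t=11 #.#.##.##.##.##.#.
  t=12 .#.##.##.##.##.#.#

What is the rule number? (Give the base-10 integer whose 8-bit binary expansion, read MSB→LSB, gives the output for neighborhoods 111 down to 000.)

  [7] ### => .  t=0,i=2
  [6] ##. => .  t=0,i=4
  [5] #.# => #  t=0,i=5
  [4] #.. => #  t=0,i=10
  [3] .## => #  t=0,i=1
  [2] .#. => .  t=0,i=9
  [1] ..# => #  t=0,i=0
  [0] ... => .  t=0,i=11
  bits 00111010 = 58

58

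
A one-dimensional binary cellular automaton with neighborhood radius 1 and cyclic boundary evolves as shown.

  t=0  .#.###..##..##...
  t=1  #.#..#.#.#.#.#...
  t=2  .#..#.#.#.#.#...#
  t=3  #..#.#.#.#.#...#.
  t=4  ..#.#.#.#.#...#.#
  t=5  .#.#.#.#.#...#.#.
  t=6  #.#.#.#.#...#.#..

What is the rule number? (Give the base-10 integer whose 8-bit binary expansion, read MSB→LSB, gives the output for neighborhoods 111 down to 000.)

98

  ### -> .   bit 7 = 0  t=0,i=4
  ##. -> #   bit 6 = 1  t=0,i=5
  #.# -> #   bit 5 = 1  t=0,i=2
  #.. -> .   bit 4 = 0  t=0,i=6
  .## -> .   bit 3 = 0  t=0,i=3
  .#. -> .   bit 2 = 0  t=0,i=1
  ..# -> #   bit 1 = 1  t=0,i=0
  ... -> .   bit 0 = 0  t=0,i=15
  bits 01100010 = 98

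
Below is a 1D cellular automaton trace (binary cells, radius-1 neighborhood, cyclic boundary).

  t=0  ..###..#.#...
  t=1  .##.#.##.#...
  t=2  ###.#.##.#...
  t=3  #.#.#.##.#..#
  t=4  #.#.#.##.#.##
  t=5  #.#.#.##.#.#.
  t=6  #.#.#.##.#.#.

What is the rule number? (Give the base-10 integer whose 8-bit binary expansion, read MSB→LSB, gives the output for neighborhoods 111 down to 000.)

78

  ### -> .   bit 7 = 0  t=0,i=3
  ##. -> #   bit 6 = 1  t=0,i=4
  #.# -> .   bit 5 = 0  t=0,i=8
  #.. -> .   bit 4 = 0  t=0,i=5
  .## -> #   bit 3 = 1  t=0,i=2
  .#. -> #   bit 2 = 1  t=0,i=7
  ..# -> #   bit 1 = 1  t=0,i=1
  ... -> .   bit 0 = 0  t=0,i=0
  bits 01001110 = 78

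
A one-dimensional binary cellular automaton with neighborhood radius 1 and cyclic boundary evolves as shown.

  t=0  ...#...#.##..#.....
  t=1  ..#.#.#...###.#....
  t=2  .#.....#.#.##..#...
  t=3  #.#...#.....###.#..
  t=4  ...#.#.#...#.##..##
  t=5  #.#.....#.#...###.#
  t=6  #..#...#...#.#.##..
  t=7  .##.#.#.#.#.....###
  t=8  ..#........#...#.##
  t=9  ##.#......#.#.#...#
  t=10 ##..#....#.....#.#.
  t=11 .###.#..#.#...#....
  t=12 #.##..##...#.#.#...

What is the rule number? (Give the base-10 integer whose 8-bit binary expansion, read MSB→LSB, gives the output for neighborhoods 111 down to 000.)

210

  ### -> #   bit 7 = 1  t=1,i=11
  ##. -> #   bit 6 = 1  t=0,i=10
  #.# -> .   bit 5 = 0  t=0,i=8
  #.. -> #   bit 4 = 1  t=0,i=4
  .## -> .   bit 3 = 0  t=0,i=9
  .#. -> .   bit 2 = 0  t=0,i=3
  ..# -> #   bit 1 = 1  t=0,i=2
  ... -> .   bit 0 = 0  t=0,i=0
  bits 11010010 = 210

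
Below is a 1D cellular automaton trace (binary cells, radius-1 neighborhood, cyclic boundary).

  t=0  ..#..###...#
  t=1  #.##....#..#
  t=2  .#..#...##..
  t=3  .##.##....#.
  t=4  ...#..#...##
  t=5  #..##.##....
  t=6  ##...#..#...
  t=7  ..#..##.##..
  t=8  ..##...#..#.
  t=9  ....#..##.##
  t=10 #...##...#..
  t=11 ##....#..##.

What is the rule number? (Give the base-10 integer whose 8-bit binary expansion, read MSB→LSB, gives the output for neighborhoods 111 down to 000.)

52

  ### -> .   bit 7 = 0  t=0,i=6
  ##. -> .   bit 6 = 0  t=0,i=7
  #.# -> #   bit 5 = 1  t=1,i=1
  #.. -> #   bit 4 = 1  t=0,i=0
  .## -> .   bit 3 = 0  t=0,i=5
  .#. -> #   bit 2 = 1  t=0,i=2
  ..# -> .   bit 1 = 0  t=0,i=1
  ... -> .   bit 0 = 0  t=0,i=9
  bits 00110100 = 52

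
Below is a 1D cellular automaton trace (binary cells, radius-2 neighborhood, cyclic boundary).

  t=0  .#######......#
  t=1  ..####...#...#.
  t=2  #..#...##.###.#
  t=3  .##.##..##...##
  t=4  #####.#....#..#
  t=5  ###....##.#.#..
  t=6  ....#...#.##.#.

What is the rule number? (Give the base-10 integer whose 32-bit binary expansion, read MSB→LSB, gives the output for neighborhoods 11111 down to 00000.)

2322048772

  nb #####: next=#  (t=0,i=3, bit31=1)
  nb ####.: next=.  (t=0,i=6, bit30=0)
  nb ###.#: next=.  (t=2,i=12, bit29=0)
  nb ###..: next=.  (t=0,i=7, bit28=0)
  nb ##.##: next=#  (t=2,i=9, bit27=1)
  nb ##.#.: next=.  (t=4,i=5, bit26=0)
  nb ##..#: next=#  (t=2,i=1, bit25=1)
  nb ##...: next=.  (t=0,i=8, bit24=0)
  nb #.###: next=.  (t=0,i=1, bit23=0)
  nb #.##.: next=#  (t=2,i=14, bit22=1)
  nb #.#.#: next=#  (t=5,i=10, bit21=1)
  nb #.#..: next=.  (t=4,i=6, bit20=0)
  nb #..##: next=.  (t=3,i=7, bit19=0)
  nb #..#.: next=#  (t=2,i=2, bit18=1)
  nb #...#: next=#  (t=1,i=0, bit17=1)
  nb #....: next=#  (t=0,i=9, bit16=1)
  nb .####: next=#  (t=0,i=2, bit15=1)
  nb .###.: next=.  (t=2,i=11, bit14=0)
  nb .##.#: next=#  (t=2,i=8, bit13=1)
  nb .##..: next=.  (t=2,i=0, bit12=0)
  nb .#.##: next=.  (t=0,i=0, bit11=0)
  nb .#.#.: next=#  (t=5,i=11, bit10=1)
  nb .#..#: next=#  (t=4,i=12, bit9=1)
  nb .#...: next=#  (t=1,i=10, bit8=1)
  nb ..###: next=.  (t=1,i=2, bit7=0)
  nb ..##.: next=.  (t=2,i=7, bit6=0)
  nb ..#.#: next=.  (t=0,i=14, bit5=0)
  nb ..#..: next=.  (t=1,i=9, bit4=0)
  nb ...##: next=.  (t=1,i=1, bit3=0)
  nb ...#.: next=#  (t=0,i=13, bit2=1)
  nb ....#: next=.  (t=0,i=12, bit1=0)
  nb .....: next=.  (t=0,i=10, bit0=0)
  bits 10001010011001111010011100000100 = 2322048772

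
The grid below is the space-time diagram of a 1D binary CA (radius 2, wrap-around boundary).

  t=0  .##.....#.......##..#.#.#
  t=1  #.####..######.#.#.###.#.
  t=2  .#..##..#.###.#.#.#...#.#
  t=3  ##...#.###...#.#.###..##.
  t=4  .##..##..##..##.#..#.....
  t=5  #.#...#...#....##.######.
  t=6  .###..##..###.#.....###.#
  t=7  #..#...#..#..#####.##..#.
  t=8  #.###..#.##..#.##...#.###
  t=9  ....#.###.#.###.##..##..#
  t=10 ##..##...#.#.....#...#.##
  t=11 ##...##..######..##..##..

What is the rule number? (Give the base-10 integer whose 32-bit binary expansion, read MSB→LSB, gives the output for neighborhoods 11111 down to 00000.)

3574930873

  [31] ##### => #  t=1,i=10
  [30] ####. => #  t=1,i=4
  [29] ###.# => .  t=1,i=13
  [28] ###.. => #  t=1,i=5
  [27] ##.## => .  t=3,i=24
  [26] ##.#. => #  t=1,i=14
  [25] ##..# => .  t=0,i=18
  [24] ##... => #  t=0,i=3
  [23] #.### => .  t=1,i=2
  [22] #.##. => .  t=0,i=1
  [21] #.#.# => .  t=0,i=22
  [20] #.#.. => #  t=2,i=1
  [19] #..## => .  t=1,i=7
  [18] #..#. => #  t=0,i=19
  [17] #...# => .  t=2,i=20
  [16] #.... => #  t=0,i=4
  [15] .#### => .  t=1,i=3
  [14] .###. => .  t=1,i=20
  [13] .##.# => .  t=3,i=23
  [12] .##.. => #  t=0,i=2
  [11] .#.## => #  t=0,i=0
  [10] .#.#. => #  t=0,i=21
  [9] .#..# => .  t=2,i=2
  [8] .#... => #  t=0,i=9
  [7] ..### => #  t=1,i=8
  [6] ..##. => .  t=0,i=16
  [5] ..#.# => #  t=0,i=20
  [4] ..#.. => #  t=0,i=8
  [3] ...## => #  t=0,i=15
  [2] ...#. => .  t=0,i=7
  [1] ....# => .  t=0,i=6
  [0] ..... => #  t=0,i=5
  bits 11010101000101010001110110111001 = 3574930873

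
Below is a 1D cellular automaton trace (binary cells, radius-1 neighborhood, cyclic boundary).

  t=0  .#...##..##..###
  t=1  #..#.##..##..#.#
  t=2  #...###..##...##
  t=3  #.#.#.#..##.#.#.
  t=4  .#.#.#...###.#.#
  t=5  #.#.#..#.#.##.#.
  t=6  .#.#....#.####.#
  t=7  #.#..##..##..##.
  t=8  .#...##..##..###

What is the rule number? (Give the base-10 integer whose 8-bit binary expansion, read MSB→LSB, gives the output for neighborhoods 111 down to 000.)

  ### -> .   bit 7 = 0  t=0,i=14
  ##. -> #   bit 6 = 1  t=0,i=6
  #.# -> #   bit 5 = 1  t=0,i=0
  #.. -> .   bit 4 = 0  t=0,i=2
  .## -> #   bit 3 = 1  t=0,i=5
  .#. -> .   bit 2 = 0  t=0,i=1
  ..# -> .   bit 1 = 0  t=0,i=4
  ... -> #   bit 0 = 1  t=0,i=3
  bits 01101001 = 105

105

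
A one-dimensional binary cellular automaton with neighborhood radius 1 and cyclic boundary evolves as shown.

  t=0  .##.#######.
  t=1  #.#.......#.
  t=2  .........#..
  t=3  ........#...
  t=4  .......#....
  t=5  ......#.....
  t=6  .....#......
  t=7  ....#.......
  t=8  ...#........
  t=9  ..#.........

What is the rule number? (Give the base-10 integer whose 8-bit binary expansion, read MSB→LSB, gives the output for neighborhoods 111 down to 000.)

66

  nb ###: next=.  (t=0,i=5, bit7=0)
  nb ##.: next=#  (t=0,i=2, bit6=1)
  nb #.#: next=.  (t=0,i=3, bit5=0)
  nb #..: next=.  (t=0,i=11, bit4=0)
  nb .##: next=.  (t=0,i=1, bit3=0)
  nb .#.: next=.  (t=1,i=0, bit2=0)
  nb ..#: next=#  (t=0,i=0, bit1=1)
  nb ...: next=.  (t=1,i=4, bit0=0)
  bits 01000010 = 66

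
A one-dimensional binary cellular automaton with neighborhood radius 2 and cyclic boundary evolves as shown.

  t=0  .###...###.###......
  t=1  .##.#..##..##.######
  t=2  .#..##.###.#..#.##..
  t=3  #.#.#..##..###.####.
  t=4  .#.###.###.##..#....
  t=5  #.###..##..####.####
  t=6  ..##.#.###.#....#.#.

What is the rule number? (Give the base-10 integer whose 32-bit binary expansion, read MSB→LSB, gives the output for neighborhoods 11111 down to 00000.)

2211798983

  [31] ##### => #  t=1,i=16
  [30] ####. => .  t=1,i=18
  [29] ###.# => .  t=0,i=9
  [28] ###.. => .  t=0,i=3
  [27] ##.## => .  t=0,i=10
  [26] ##.#. => .  t=1,i=3
  [25] ##..# => #  t=1,i=9
  [24] ##... => #  t=0,i=4
  [23] #.### => #  t=0,i=11
  [22] #.##. => #  t=1,i=1
  [21] #.#.# => .  t=3,i=0
  [20] #.#.. => #  t=1,i=4
  [19] #..## => .  t=1,i=6
  [18] #..#. => #  t=2,i=13
  [17] #...# => .  t=0,i=5
  [16] #.... => #  t=0,i=15
  [15] .#### => .  t=1,i=15
  [14] .###. => #  t=0,i=2
  [13] .##.# => .  t=1,i=2
  [12] .##.. => #  t=1,i=8
  [11] .#.## => #  t=2,i=15
  [10] .#.#. => #  t=3,i=1
  [9] .#..# => #  t=1,i=5
  [8] .#... => #  t=4,i=16
  [7] ..### => #  t=0,i=1
  [6] ..##. => #  t=1,i=7
  [5] ..#.# => .  t=2,i=14
  [4] ..#.. => .  t=2,i=1
  [3] ...## => .  t=0,i=0
  [2] ...#. => #  t=2,i=0
  [1] ....# => #  t=0,i=19
  [0] ..... => #  t=0,i=16
  bits 10000011110101010101111111000111 = 2211798983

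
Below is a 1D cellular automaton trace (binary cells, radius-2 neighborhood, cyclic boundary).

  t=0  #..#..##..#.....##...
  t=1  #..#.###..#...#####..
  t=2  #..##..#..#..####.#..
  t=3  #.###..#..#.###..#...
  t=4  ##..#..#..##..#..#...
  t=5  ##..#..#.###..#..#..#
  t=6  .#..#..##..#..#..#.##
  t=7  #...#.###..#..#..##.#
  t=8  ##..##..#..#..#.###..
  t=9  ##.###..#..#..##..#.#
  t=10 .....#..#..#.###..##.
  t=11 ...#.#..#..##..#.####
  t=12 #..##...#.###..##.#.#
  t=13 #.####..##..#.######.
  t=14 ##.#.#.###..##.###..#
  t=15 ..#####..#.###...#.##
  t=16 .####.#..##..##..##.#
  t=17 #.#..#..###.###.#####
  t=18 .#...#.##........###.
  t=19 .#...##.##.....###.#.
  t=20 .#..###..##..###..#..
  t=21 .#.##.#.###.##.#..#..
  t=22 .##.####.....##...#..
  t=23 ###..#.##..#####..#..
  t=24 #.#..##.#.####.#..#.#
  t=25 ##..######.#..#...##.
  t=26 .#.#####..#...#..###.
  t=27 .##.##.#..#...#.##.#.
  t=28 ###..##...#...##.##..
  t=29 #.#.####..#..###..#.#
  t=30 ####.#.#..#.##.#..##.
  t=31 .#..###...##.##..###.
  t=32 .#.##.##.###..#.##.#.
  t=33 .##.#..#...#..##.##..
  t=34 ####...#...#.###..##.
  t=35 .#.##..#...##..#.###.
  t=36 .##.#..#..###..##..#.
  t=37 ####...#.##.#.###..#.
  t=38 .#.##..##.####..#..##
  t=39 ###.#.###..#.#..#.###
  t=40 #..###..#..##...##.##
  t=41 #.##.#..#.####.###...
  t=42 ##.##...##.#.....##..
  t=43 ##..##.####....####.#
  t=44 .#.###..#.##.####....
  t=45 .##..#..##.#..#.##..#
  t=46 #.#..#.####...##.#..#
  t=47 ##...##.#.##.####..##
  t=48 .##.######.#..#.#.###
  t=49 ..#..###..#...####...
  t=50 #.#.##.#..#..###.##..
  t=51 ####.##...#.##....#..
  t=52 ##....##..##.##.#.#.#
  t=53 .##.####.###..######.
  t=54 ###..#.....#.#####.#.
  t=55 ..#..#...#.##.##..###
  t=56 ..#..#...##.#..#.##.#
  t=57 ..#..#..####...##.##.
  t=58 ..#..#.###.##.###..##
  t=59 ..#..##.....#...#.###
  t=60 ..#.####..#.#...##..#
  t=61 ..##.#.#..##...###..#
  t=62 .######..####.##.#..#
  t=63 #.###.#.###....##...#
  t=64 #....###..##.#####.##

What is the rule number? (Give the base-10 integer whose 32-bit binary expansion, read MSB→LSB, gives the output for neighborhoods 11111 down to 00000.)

2502475002

  #####|#  b31=1 t=1,i=16
  ####.|.  b30=0 t=1,i=17
  ###.#|.  b29=0 t=2,i=16
  ###..|#  b28=1 t=1,i=7
  ##.##|.  b27=0 t=7,i=19
  ##.#.|#  b26=1 t=2,i=17
  ##..#|.  b25=0 t=0,i=8
  ##...|#  b24=1 t=0,i=18
  #.###|.  b23=0 t=1,i=5
  #.##.|.  b22=0 t=6,i=19
  #.#.#|#  b21=1 t=12,i=18
  #.#..|.  b20=0 t=2,i=18
  #..##|#  b19=1 t=0,i=5
  #..#.|.  b18=0 t=0,i=2
  #...#|.  b17=0 t=0,i=19
  #....|.  b16=0 t=0,i=12
  .####|#  b15=1 t=1,i=15
  .###.|.  b14=0 t=1,i=6
  .##.#|#  b13=1 t=6,i=20
  .##..|#  b12=1 t=0,i=7
  .#.##|#  b11=1 t=1,i=4
  .#.#.|#  b10=1 t=11,i=4
  .#..#|.  b9=0 t=0,i=1
  .#...|.  b8=0 t=0,i=11
  ..###|#  b7=1 t=1,i=14
  ..##.|#  b6=1 t=0,i=6
  ..#.#|#  b5=1 t=1,i=3
  ..#..|#  b4=1 t=0,i=0
  ...##|#  b3=1 t=0,i=15
  ...#.|.  b2=0 t=0,i=20
  ....#|#  b1=1 t=0,i=14
  .....|.  b0=0 t=0,i=13
  bits 10010101001010001011110011111010 = 2502475002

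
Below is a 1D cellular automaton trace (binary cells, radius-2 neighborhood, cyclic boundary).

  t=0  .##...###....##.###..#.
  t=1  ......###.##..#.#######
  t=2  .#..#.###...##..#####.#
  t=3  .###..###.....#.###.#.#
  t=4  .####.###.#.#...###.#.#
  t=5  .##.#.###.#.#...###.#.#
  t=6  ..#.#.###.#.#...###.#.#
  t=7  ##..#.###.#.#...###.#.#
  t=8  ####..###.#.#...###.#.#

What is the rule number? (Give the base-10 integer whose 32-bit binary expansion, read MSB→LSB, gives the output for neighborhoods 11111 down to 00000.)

  #####|#  b31=1 t=1,i=18
  ####.|.  b30=0 t=1,i=21
  ###.#|#  b29=1 t=1,i=8
  ###..|#  b28=1 t=0,i=8
  ##.##|.  b27=0 t=0,i=15
  ##.#.|.  b26=0 t=2,i=21
  ##..#|#  b25=1 t=0,i=19
  ##...|.  b24=0 t=0,i=3
  #.###|#  b23=1 t=0,i=16
  #.##.|.  b22=0 t=1,i=10
  #.#.#|#  b21=1 t=2,i=22
  #.#..|#  b20=1 t=2,i=1
  #..##|.  b19=0 t=0,i=0
  #..#.|#  b18=1 t=0,i=20
  #...#|.  b17=0 t=0,i=4
  #....|#  b16=1 t=0,i=10
  .####|#  b15=1 t=1,i=17
  .###.|#  b14=1 t=0,i=7
  .##.#|#  b13=1 t=0,i=14
  .##..|.  b12=0 t=0,i=2
  .#.##|.  b11=0 t=1,i=15
  .#.#.|.  b10=0 t=2,i=0
  .#..#|#  b9=1 t=0,i=22
  .#...|.  b8=0 t=4,i=13
  ..###|#  b7=1 t=0,i=6
  ..##.|.  b6=0 t=0,i=1
  ..#.#|.  b5=0 t=1,i=14
  ..#..|#  b4=1 t=0,i=21
  ...##|.  b3=0 t=0,i=5
  ...#.|.  b2=0 t=3,i=13
  ....#|#  b1=1 t=0,i=11
  .....|.  b0=0 t=1,i=2
  bits 10110010101101011110001010010010 = 2998264466

2998264466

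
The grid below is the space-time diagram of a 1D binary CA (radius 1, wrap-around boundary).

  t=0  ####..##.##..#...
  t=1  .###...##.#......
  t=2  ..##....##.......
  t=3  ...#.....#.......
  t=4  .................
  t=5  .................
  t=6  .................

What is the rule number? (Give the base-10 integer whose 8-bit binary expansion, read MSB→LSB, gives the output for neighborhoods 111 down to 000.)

  nb ###: next=#  (t=0,i=1, bit7=1)
  nb ##.: next=#  (t=0,i=3, bit6=1)
  nb #.#: next=#  (t=0,i=8, bit5=1)
  nb #..: next=.  (t=0,i=4, bit4=0)
  nb .##: next=.  (t=0,i=0, bit3=0)
  nb .#.: next=.  (t=0,i=13, bit2=0)
  nb ..#: next=.  (t=0,i=5, bit1=0)
  nb ...: next=.  (t=0,i=15, bit0=0)
  bits 11100000 = 224

224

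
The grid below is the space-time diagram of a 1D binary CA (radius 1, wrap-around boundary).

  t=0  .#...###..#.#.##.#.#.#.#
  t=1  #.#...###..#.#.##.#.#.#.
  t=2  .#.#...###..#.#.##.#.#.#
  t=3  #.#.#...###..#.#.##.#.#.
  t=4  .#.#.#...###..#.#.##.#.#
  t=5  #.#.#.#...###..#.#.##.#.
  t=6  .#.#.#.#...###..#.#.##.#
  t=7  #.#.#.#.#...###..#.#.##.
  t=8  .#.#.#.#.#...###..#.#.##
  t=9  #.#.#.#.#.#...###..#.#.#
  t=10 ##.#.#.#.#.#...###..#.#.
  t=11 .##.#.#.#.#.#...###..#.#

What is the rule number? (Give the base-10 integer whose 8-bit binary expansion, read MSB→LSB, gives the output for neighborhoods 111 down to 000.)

  [7] ### => #  t=0,i=6
  [6] ##. => #  t=0,i=7
  [5] #.# => #  t=0,i=0
  [4] #.. => #  t=0,i=2
  [3] .## => .  t=0,i=5
  [2] .#. => .  t=0,i=1
  [1] ..# => .  t=0,i=4
  [0] ... => .  t=0,i=3
  bits 11110000 = 240

240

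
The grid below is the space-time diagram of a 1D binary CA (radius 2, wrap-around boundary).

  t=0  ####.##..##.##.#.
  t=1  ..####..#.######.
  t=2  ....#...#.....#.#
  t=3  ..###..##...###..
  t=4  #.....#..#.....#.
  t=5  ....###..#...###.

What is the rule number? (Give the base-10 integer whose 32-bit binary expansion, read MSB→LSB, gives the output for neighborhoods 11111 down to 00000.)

1835540534

  nb #####: next=.  (t=1,i=12, bit31=0)
  nb ####.: next=#  (t=0,i=2, bit30=1)
  nb ###.#: next=#  (t=0,i=3, bit29=1)
  nb ###..: next=.  (t=1,i=5, bit28=0)
  nb ##.##: next=#  (t=0,i=4, bit27=1)
  nb ##.#.: next=#  (t=0,i=14, bit26=1)
  nb ##..#: next=.  (t=0,i=7, bit25=0)
  nb ##...: next=#  (t=1,i=16, bit24=1)
  nb #.###: next=.  (t=0,i=0, bit23=0)
  nb #.##.: next=#  (t=0,i=5, bit22=1)
  nb #.#.#: next=#  (t=0,i=15, bit21=1)
  nb #.#..: next=.  (t=2,i=16, bit20=0)
  nb #..##: next=#  (t=0,i=8, bit19=1)
  nb #..#.: next=.  (t=1,i=7, bit18=0)
  nb #...#: next=.  (t=1,i=0, bit17=0)
  nb #....: next=.  (t=2,i=1, bit16=0)
  nb .####: next=.  (t=0,i=1, bit15=0)
  nb .###.: next=.  (t=3,i=3, bit14=0)
  nb .##.#: next=#  (t=0,i=10, bit13=1)
  nb .##..: next=.  (t=0,i=6, bit12=0)
  nb .#.##: next=.  (t=0,i=16, bit11=0)
  nb .#.#.: next=.  (t=2,i=15, bit10=0)
  nb .#..#: next=.  (t=4,i=7, bit9=0)
  nb .#...: next=.  (t=2,i=0, bit8=0)
  nb ..###: next=.  (t=1,i=2, bit7=0)
  nb ..##.: next=.  (t=0,i=9, bit6=0)
  nb ..#.#: next=#  (t=1,i=8, bit5=1)
  nb ..#..: next=#  (t=2,i=4, bit4=1)
  nb ...##: next=.  (t=1,i=1, bit3=0)
  nb ...#.: next=#  (t=2,i=3, bit2=1)
  nb ....#: next=#  (t=2,i=2, bit1=1)
  nb .....: next=.  (t=2,i=11, bit0=0)
  bits 01101101011010000010000000110110 = 1835540534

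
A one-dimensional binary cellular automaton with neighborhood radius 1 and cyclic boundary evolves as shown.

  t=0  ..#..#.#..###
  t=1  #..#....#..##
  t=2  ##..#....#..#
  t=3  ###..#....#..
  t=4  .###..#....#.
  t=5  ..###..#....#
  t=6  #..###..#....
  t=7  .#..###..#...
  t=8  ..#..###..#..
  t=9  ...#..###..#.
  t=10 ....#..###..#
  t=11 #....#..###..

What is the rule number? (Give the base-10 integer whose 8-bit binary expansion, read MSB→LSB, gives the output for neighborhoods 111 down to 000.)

208

  nb ###: next=#  (t=0,i=11, bit7=1)
  nb ##.: next=#  (t=0,i=12, bit6=1)
  nb #.#: next=.  (t=0,i=6, bit5=0)
  nb #..: next=#  (t=0,i=0, bit4=1)
  nb .##: next=.  (t=0,i=10, bit3=0)
  nb .#.: next=.  (t=0,i=2, bit2=0)
  nb ..#: next=.  (t=0,i=1, bit1=0)
  nb ...: next=.  (t=1,i=5, bit0=0)
  bits 11010000 = 208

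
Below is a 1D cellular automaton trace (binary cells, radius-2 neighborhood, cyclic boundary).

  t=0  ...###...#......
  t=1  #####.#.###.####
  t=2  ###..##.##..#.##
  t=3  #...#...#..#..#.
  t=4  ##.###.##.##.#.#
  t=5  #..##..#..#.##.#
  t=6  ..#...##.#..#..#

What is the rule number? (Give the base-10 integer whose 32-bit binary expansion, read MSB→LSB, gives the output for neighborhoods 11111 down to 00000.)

  #####|#  b31=1 t=1,i=0
  ####.|.  b30=0 t=1,i=3
  ###.#|.  b29=0 t=1,i=4
  ###..|.  b28=0 t=0,i=5
  ##.##|.  b27=0 t=1,i=11
  ##.#.|#  b26=1 t=1,i=5
  ##..#|.  b25=0 t=2,i=3
  ##...|#  b24=1 t=0,i=6
  #.###|#  b23=1 t=1,i=8
  #.##.|#  b22=1 t=2,i=8
  #.#.#|#  b21=1 t=1,i=6
  #.#..|#  b20=1 t=3,i=0
  #..##|#  b19=1 t=2,i=4
  #..#.|#  b18=1 t=2,i=11
  #...#|.  b17=0 t=0,i=7
  #....|.  b16=0 t=0,i=11
  .####|.  b15=0 t=1,i=13
  .###.|#  b14=1 t=0,i=4
  .##.#|.  b13=0 t=2,i=6
  .##..|.  b12=0 t=2,i=9
  .#.##|.  b11=0 t=1,i=7
  .#.#.|#  b10=1 t=3,i=15
  .#..#|.  b9=0 t=3,i=9
  .#...|#  b8=1 t=0,i=10
  ..###|#  b7=1 t=0,i=3
  ..##.|.  b6=0 t=2,i=5
  ..#.#|.  b5=0 t=2,i=12
  ..#..|#  b4=1 t=0,i=9
  ...##|#  b3=1 t=0,i=2
  ...#.|#  b2=1 t=0,i=8
  ....#|#  b1=1 t=0,i=1
  .....|#  b0=1 t=0,i=0
  bits 10000101111111000100010110011111 = 2247902623

2247902623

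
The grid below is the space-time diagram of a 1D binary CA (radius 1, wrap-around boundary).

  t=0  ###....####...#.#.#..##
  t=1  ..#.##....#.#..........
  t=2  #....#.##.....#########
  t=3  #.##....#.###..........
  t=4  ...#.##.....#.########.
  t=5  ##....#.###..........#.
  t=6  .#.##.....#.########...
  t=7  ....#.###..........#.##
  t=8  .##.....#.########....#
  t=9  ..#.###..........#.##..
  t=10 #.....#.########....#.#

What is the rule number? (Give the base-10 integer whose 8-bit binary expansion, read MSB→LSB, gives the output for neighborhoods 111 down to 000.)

65

  nb ###: next=.  (t=0,i=0, bit7=0)
  nb ##.: next=#  (t=0,i=2, bit6=1)
  nb #.#: next=.  (t=0,i=15, bit5=0)
  nb #..: next=.  (t=0,i=3, bit4=0)
  nb .##: next=.  (t=0,i=7, bit3=0)
  nb .#.: next=.  (t=0,i=14, bit2=0)
  nb ..#: next=.  (t=0,i=6, bit1=0)
  nb ...: next=#  (t=0,i=4, bit0=1)
  bits 01000001 = 65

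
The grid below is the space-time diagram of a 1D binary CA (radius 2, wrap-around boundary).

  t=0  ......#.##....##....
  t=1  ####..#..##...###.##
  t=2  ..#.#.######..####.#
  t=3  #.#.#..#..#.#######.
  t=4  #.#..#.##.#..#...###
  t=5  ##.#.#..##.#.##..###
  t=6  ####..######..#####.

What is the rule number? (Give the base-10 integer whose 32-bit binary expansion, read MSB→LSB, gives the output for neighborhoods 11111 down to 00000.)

  [31] ##### => .  t=1,i=0
  [30] ####. => #  t=1,i=2
  [29] ###.# => #  t=1,i=16
  [28] ###.. => .  t=1,i=3
  [27] ##.## => #  t=1,i=17
  [26] ##.#. => #  t=2,i=18
  [25] ##..# => #  t=1,i=4
  [24] ##... => #  t=0,i=10
  [23] #.### => .  t=1,i=18
  [22] #.##. => .  t=0,i=8
  [21] #.#.# => #  t=2,i=4
  [20] #.#.. => .  t=2,i=19
  [19] #..## => #  t=1,i=8
  [18] #..#. => .  t=1,i=5
  [17] #...# => .  t=1,i=12
  [16] #.... => .  t=0,i=11
  [15] .#### => #  t=1,i=19
  [14] .###. => #  t=1,i=15
  [13] .##.# => #  t=4,i=8
  [12] .##.. => #  t=0,i=9
  [11] .#.## => .  t=0,i=7
  [10] .#.#. => .  t=2,i=3
  [9] .#..# => #  t=1,i=7
  [8] .#... => #  t=4,i=14
  [7] ..### => #  t=1,i=14
  [6] ..##. => #  t=0,i=14
  [5] ..#.# => #  t=0,i=6
  [4] ..#.. => #  t=1,i=6
  [3] ...## => .  t=0,i=13
  [2] ...#. => .  t=0,i=5
  [1] ....# => .  t=0,i=4
  [0] ..... => #  t=0,i=0
  bits 01101111001010001111001111110001 = 1864954865

1864954865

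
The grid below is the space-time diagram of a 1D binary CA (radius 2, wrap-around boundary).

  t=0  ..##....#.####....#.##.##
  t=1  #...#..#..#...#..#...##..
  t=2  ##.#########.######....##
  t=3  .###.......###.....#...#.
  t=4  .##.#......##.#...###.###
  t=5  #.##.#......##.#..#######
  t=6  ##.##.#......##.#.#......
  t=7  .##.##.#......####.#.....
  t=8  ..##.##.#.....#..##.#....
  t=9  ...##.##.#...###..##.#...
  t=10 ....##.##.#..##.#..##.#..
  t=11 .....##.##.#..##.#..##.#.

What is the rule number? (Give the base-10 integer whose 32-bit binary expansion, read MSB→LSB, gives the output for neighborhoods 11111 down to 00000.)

799303572

  ##### -> .   bit 31 = 0  t=2,i=5
  ####. -> .   bit 30 = 0  t=0,i=12
  ###.# -> #   bit 29 = 1  t=2,i=1
  ###.. -> .   bit 28 = 0  t=0,i=13
  ##.## -> #   bit 27 = 1  t=0,i=22
  ##.#. -> #   bit 26 = 1  t=4,i=3
  ##..# -> #   bit 25 = 1  t=0,i=0
  ##... -> #   bit 24 = 1  t=0,i=4
  #.### -> #   bit 23 = 1  t=0,i=10
  #.##. -> .   bit 22 = 0  t=0,i=20
  #.#.# -> #   bit 21 = 1  t=6,i=16
  #.#.. -> .   bit 20 = 0  t=4,i=4
  #..## -> .   bit 19 = 0  t=0,i=1
  #..#. -> #   bit 18 = 1  t=1,i=6
  #...# -> .   bit 17 = 0  t=1,i=2
  #.... -> .   bit 16 = 0  t=0,i=5
  .#### -> .   bit 15 = 0  t=0,i=11
  .###. -> #   bit 14 = 1  t=3,i=2
  .##.# -> #   bit 13 = 1  t=0,i=21
  .##.. -> .   bit 12 = 0  t=0,i=3
  .#.## -> .   bit 11 = 0  t=0,i=9
  .#.#. -> #   bit 10 = 1  t=6,i=17
  .#..# -> #   bit 9 = 1  t=1,i=5
  .#... -> #   bit 8 = 1  t=1,i=1
  ..### -> #   bit 7 = 1  t=2,i=23
  ..##. -> .   bit 6 = 0  t=0,i=2
  ..#.# -> .   bit 5 = 0  t=0,i=8
  ..#.. -> #   bit 4 = 1  t=1,i=0
  ...## -> .   bit 3 = 0  t=1,i=20
  ...#. -> #   bit 2 = 1  t=0,i=7
  ....# -> .   bit 1 = 0  t=0,i=6
  ..... -> .   bit 0 = 0  t=3,i=6
  bits 00101111101001000110011110010100 = 799303572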